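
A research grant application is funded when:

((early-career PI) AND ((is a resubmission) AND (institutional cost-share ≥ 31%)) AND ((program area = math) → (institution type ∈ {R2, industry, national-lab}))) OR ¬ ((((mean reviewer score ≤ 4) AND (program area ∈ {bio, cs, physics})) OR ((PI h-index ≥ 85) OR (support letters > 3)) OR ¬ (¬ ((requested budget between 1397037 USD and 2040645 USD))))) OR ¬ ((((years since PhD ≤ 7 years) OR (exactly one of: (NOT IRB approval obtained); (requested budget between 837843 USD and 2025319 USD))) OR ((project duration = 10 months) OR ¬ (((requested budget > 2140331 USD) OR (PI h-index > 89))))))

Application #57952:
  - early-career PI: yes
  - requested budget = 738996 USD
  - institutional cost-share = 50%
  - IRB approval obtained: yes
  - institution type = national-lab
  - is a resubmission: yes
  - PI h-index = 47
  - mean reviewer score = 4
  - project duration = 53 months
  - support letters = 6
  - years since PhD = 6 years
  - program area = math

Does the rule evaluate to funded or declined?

Funded

Atomic conditions:
  early-career PI: yes → true
  is a resubmission: yes → true
  institutional cost-share ≥ 31%: 50 ≥ 31 is true
  program area = math: math == math is true
  institution type ∈ {R2, industry, national-lab}: national-lab is in the set → true
  mean reviewer score ≤ 4: 4 ≤ 4 is true
  program area ∈ {bio, cs, physics}: math is not in the set → false
  PI h-index ≥ 85: 47 ≥ 85 is false
  support letters > 3: 6 > 3 is true
  requested budget between 1397037 USD and 2040645 USD: 738996 in [1397037, 2040645] is false
  years since PhD ≤ 7 years: 6 ≤ 7 is true
  NOT IRB approval obtained: yes → false
  requested budget between 837843 USD and 2025319 USD: 738996 in [837843, 2025319] is false
  project duration = 10 months: 53 == 10 is false
  requested budget > 2140331 USD: 738996 > 2140331 is false
  PI h-index > 89: 47 > 89 is false
Combine:
[1.2] true AND true = true
[1.3] true → true = true
[1] true AND true AND true = true
[2.1.1] true AND false = false
[2.1.2] false OR true = true
[2.1.3.1] NOT false = true
[2.1.3] NOT true = false
[2.1] false OR true OR false = true
[2] NOT true = false
[3.1.1.2] exactly-one(false, false) = false
[3.1.1] true OR false = true
[3.1.2.2.1] false OR false = false
[3.1.2.2] NOT false = true
[3.1.2] false OR true = true
[3.1] true OR true = true
[3] NOT true = false
[root] true OR false OR false = true
Overall: true → funded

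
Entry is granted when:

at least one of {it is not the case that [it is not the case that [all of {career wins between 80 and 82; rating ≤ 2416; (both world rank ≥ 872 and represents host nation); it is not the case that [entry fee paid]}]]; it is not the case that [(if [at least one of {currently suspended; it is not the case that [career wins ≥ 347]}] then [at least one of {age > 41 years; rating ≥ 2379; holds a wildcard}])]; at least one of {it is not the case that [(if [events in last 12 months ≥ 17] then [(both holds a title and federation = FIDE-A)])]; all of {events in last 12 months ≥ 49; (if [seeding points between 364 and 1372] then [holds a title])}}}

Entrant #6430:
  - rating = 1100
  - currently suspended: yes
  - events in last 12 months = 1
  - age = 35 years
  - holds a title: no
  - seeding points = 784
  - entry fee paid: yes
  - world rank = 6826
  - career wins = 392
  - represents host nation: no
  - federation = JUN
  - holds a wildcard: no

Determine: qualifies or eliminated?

Qualifies

Atomic conditions:
  career wins between 80 and 82: 392 in [80, 82] is false
  rating ≤ 2416: 1100 ≤ 2416 is true
  world rank ≥ 872: 6826 ≥ 872 is true
  represents host nation: no → false
  entry fee paid: yes → true
  currently suspended: yes → true
  career wins ≥ 347: 392 ≥ 347 is true
  age > 41 years: 35 > 41 is false
  rating ≥ 2379: 1100 ≥ 2379 is false
  holds a wildcard: no → false
  events in last 12 months ≥ 17: 1 ≥ 17 is false
  holds a title: no → false
  federation = FIDE-A: JUN == FIDE-A is false
  events in last 12 months ≥ 49: 1 ≥ 49 is false
  seeding points between 364 and 1372: 784 in [364, 1372] is true
Combine:
[1.1.1.3] true AND false = false
[1.1.1.4] NOT true = false
[1.1.1] false AND true AND false AND false = false
[1.1] NOT false = true
[1] NOT true = false
[2.1.1.2] NOT true = false
[2.1.1] true OR false = true
[2.1.2] false OR false OR false = false
[2.1] true → false = false
[2] NOT false = true
[3.1.1.2] false AND false = false
[3.1.1] false → false (antecedent false ⇒ implication holds) = true
[3.1] NOT true = false
[3.2.2] true → false = false
[3.2] false AND false = false
[3] false OR false = false
[root] false OR true OR false = true
Overall: true → qualifies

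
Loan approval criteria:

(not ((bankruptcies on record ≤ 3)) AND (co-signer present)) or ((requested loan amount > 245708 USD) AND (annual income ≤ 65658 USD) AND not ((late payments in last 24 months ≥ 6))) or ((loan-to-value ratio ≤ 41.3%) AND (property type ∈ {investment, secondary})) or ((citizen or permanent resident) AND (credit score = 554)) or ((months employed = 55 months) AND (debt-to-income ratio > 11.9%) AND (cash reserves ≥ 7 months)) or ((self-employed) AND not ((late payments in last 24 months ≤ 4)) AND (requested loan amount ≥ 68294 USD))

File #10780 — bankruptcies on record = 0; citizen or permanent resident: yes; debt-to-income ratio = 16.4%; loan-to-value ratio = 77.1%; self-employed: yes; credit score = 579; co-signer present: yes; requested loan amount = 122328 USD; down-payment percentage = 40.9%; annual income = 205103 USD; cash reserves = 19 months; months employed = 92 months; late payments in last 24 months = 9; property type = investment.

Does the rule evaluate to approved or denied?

Approved

Atomic conditions:
  bankruptcies on record ≤ 3: 0 ≤ 3 is true
  co-signer present: yes → true
  requested loan amount > 245708 USD: 122328 > 245708 is false
  annual income ≤ 65658 USD: 205103 ≤ 65658 is false
  late payments in last 24 months ≥ 6: 9 ≥ 6 is true
  loan-to-value ratio ≤ 41.3%: 77.1 ≤ 41.3 is false
  property type ∈ {investment, secondary}: investment is in the set → true
  citizen or permanent resident: yes → true
  credit score = 554: 579 == 554 is false
  months employed = 55 months: 92 == 55 is false
  debt-to-income ratio > 11.9%: 16.4 > 11.9 is true
  cash reserves ≥ 7 months: 19 ≥ 7 is true
  self-employed: yes → true
  late payments in last 24 months ≤ 4: 9 ≤ 4 is false
  requested loan amount ≥ 68294 USD: 122328 ≥ 68294 is true
Combine:
[1.1] NOT true = false
[1] false AND true = false
[2.3] NOT true = false
[2] false AND false AND false = false
[3] false AND true = false
[4] true AND false = false
[5] false AND true AND true = false
[6.2] NOT false = true
[6] true AND true AND true = true
[root] false OR false OR false OR false OR false OR true = true
Overall: true → approved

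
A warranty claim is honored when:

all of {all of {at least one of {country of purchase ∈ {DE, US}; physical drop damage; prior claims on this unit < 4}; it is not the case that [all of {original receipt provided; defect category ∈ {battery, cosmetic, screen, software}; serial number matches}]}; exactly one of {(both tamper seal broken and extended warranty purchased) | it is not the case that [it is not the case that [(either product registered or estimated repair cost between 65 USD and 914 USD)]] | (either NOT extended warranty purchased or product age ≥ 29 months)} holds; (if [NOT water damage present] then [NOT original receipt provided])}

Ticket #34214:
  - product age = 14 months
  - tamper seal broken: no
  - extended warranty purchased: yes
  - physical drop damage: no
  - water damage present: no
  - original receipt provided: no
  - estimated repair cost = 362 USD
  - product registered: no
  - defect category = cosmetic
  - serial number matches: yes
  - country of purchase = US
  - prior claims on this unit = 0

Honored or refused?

Honored

Atomic conditions:
  country of purchase ∈ {DE, US}: US is in the set → true
  physical drop damage: no → false
  prior claims on this unit < 4: 0 < 4 is true
  original receipt provided: no → false
  defect category ∈ {battery, cosmetic, screen, software}: cosmetic is in the set → true
  serial number matches: yes → true
  tamper seal broken: no → false
  extended warranty purchased: yes → true
  product registered: no → false
  estimated repair cost between 65 USD and 914 USD: 362 in [65, 914] is true
  NOT extended warranty purchased: yes → false
  product age ≥ 29 months: 14 ≥ 29 is false
  NOT water damage present: no → true
  NOT original receipt provided: no → true
Combine:
[1.1] true OR false OR true = true
[1.2.1] false AND true AND true = false
[1.2] NOT false = true
[1] true AND true = true
[2.1] false AND true = false
[2.2.1.1] false OR true = true
[2.2.1] NOT true = false
[2.2] NOT false = true
[2.3] false OR false = false
[2] exactly-one(false, true, false) = true
[3] true → true = true
[root] true AND true AND true = true
Overall: true → honored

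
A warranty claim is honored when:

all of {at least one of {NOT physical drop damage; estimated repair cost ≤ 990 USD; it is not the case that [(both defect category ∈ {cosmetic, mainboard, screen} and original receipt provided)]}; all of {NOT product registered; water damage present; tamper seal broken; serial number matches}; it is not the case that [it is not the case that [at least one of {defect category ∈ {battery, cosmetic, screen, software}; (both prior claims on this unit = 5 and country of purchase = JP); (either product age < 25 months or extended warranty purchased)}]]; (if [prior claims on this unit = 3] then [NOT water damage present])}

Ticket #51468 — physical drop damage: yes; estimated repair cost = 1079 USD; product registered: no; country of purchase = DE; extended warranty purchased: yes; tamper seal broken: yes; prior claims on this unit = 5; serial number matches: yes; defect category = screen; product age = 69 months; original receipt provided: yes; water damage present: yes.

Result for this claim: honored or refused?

Atomic conditions:
  NOT physical drop damage: yes → false
  estimated repair cost ≤ 990 USD: 1079 ≤ 990 is false
  defect category ∈ {cosmetic, mainboard, screen}: screen is in the set → true
  original receipt provided: yes → true
  NOT product registered: no → true
  water damage present: yes → true
  tamper seal broken: yes → true
  serial number matches: yes → true
  defect category ∈ {battery, cosmetic, screen, software}: screen is in the set → true
  prior claims on this unit = 5: 5 == 5 is true
  country of purchase = JP: DE == JP is false
  product age < 25 months: 69 < 25 is false
  extended warranty purchased: yes → true
  prior claims on this unit = 3: 5 == 3 is false
  NOT water damage present: yes → false
Combine:
[1.3.1] true AND true = true
[1.3] NOT true = false
[1] false OR false OR false = false
[2] true AND true AND true AND true = true
[3.1.1.2] true AND false = false
[3.1.1.3] false OR true = true
[3.1.1] true OR false OR true = true
[3.1] NOT true = false
[3] NOT false = true
[4] false → false (antecedent false ⇒ implication holds) = true
[root] false AND true AND true AND true = false
Overall: false → refused

Refused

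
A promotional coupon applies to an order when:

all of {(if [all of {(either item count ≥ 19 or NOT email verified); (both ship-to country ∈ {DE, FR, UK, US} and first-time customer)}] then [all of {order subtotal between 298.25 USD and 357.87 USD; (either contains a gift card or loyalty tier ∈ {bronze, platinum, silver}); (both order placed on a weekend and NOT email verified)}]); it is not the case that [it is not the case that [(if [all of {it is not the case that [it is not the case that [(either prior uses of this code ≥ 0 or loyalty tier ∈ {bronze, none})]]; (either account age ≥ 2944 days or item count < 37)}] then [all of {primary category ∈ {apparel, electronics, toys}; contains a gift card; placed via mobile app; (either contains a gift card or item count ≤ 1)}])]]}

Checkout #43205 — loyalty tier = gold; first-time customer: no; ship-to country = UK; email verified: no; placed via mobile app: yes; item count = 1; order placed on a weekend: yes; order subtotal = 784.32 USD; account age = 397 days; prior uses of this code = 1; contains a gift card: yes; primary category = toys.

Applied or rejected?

Applied

Atomic conditions:
  item count ≥ 19: 1 ≥ 19 is false
  NOT email verified: no → true
  ship-to country ∈ {DE, FR, UK, US}: UK is in the set → true
  first-time customer: no → false
  order subtotal between 298.25 USD and 357.87 USD: 784.32 in [298.25, 357.87] is false
  contains a gift card: yes → true
  loyalty tier ∈ {bronze, platinum, silver}: gold is not in the set → false
  order placed on a weekend: yes → true
  prior uses of this code ≥ 0: 1 ≥ 0 is true
  loyalty tier ∈ {bronze, none}: gold is not in the set → false
  account age ≥ 2944 days: 397 ≥ 2944 is false
  item count < 37: 1 < 37 is true
  primary category ∈ {apparel, electronics, toys}: toys is in the set → true
  placed via mobile app: yes → true
  item count ≤ 1: 1 ≤ 1 is true
Combine:
[1.1.1] false OR true = true
[1.1.2] true AND false = false
[1.1] true AND false = false
[1.2.2] true OR false = true
[1.2.3] true AND true = true
[1.2] false AND true AND true = false
[1] false → false (antecedent false ⇒ implication holds) = true
[2.1.1.1.1.1.1] true OR false = true
[2.1.1.1.1.1] NOT true = false
[2.1.1.1.1] NOT false = true
[2.1.1.1.2] false OR true = true
[2.1.1.1] true AND true = true
[2.1.1.2.4] true OR true = true
[2.1.1.2] true AND true AND true AND true = true
[2.1.1] true → true = true
[2.1] NOT true = false
[2] NOT false = true
[root] true AND true = true
Overall: true → applied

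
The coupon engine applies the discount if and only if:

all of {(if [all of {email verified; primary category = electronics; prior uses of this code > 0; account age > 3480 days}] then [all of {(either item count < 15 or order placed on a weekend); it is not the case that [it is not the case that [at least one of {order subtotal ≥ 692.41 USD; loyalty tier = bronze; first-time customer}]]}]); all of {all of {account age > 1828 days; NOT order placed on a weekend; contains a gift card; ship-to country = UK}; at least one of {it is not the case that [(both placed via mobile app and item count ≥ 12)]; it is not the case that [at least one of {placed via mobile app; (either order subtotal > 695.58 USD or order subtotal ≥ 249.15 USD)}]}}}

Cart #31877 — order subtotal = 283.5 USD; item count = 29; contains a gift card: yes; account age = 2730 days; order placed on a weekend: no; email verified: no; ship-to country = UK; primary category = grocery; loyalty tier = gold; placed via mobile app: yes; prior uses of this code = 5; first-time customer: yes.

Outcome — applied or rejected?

Rejected

Atomic conditions:
  email verified: no → false
  primary category = electronics: grocery == electronics is false
  prior uses of this code > 0: 5 > 0 is true
  account age > 3480 days: 2730 > 3480 is false
  item count < 15: 29 < 15 is false
  order placed on a weekend: no → false
  order subtotal ≥ 692.41 USD: 283.5 ≥ 692.41 is false
  loyalty tier = bronze: gold == bronze is false
  first-time customer: yes → true
  account age > 1828 days: 2730 > 1828 is true
  NOT order placed on a weekend: no → true
  contains a gift card: yes → true
  ship-to country = UK: UK == UK is true
  placed via mobile app: yes → true
  item count ≥ 12: 29 ≥ 12 is true
  order subtotal > 695.58 USD: 283.5 > 695.58 is false
  order subtotal ≥ 249.15 USD: 283.5 ≥ 249.15 is true
Combine:
[1.1] false AND false AND true AND false = false
[1.2.1] false OR false = false
[1.2.2.1.1] false OR false OR true = true
[1.2.2.1] NOT true = false
[1.2.2] NOT false = true
[1.2] false AND true = false
[1] false → false (antecedent false ⇒ implication holds) = true
[2.1] true AND true AND true AND true = true
[2.2.1.1] true AND true = true
[2.2.1] NOT true = false
[2.2.2.1.2] false OR true = true
[2.2.2.1] true OR true = true
[2.2.2] NOT true = false
[2.2] false OR false = false
[2] true AND false = false
[root] true AND false = false
Overall: false → rejected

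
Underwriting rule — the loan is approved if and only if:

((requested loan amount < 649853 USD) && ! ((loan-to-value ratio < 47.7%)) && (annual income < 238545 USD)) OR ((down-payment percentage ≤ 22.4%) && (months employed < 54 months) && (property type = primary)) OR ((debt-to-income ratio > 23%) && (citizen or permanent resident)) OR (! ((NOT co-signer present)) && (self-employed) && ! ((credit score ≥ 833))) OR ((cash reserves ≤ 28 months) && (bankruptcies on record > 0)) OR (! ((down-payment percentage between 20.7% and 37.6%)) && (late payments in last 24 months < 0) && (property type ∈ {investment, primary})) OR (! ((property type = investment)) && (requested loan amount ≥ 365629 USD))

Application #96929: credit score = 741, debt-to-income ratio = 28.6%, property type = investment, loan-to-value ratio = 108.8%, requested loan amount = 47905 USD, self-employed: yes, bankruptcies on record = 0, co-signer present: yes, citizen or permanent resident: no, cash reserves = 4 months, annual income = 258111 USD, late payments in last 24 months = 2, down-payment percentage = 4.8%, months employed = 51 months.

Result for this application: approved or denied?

Approved

Atomic conditions:
  requested loan amount < 649853 USD: 47905 < 649853 is true
  loan-to-value ratio < 47.7%: 108.8 < 47.7 is false
  annual income < 238545 USD: 258111 < 238545 is false
  down-payment percentage ≤ 22.4%: 4.8 ≤ 22.4 is true
  months employed < 54 months: 51 < 54 is true
  property type = primary: investment == primary is false
  debt-to-income ratio > 23%: 28.6 > 23 is true
  citizen or permanent resident: no → false
  NOT co-signer present: yes → false
  self-employed: yes → true
  credit score ≥ 833: 741 ≥ 833 is false
  cash reserves ≤ 28 months: 4 ≤ 28 is true
  bankruptcies on record > 0: 0 > 0 is false
  down-payment percentage between 20.7% and 37.6%: 4.8 in [20.7, 37.6] is false
  late payments in last 24 months < 0: 2 < 0 is false
  property type ∈ {investment, primary}: investment is in the set → true
  property type = investment: investment == investment is true
  requested loan amount ≥ 365629 USD: 47905 ≥ 365629 is false
Combine:
[1.2] NOT false = true
[1] true AND true AND false = false
[2] true AND true AND false = false
[3] true AND false = false
[4.1] NOT false = true
[4.3] NOT false = true
[4] true AND true AND true = true
[5] true AND false = false
[6.1] NOT false = true
[6] true AND false AND true = false
[7.1] NOT true = false
[7] false AND false = false
[root] false OR false OR false OR true OR false OR false OR false = true
Overall: true → approved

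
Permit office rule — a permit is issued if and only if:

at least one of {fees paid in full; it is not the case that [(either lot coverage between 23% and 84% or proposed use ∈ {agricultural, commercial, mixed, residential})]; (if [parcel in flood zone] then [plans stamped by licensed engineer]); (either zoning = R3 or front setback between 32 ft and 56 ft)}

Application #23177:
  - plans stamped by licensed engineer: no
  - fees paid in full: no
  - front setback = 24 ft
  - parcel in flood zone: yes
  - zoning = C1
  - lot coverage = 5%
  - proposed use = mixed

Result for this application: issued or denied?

Denied

Atomic conditions:
  fees paid in full: no → false
  lot coverage between 23% and 84%: 5 in [23, 84] is false
  proposed use ∈ {agricultural, commercial, mixed, residential}: mixed is in the set → true
  parcel in flood zone: yes → true
  plans stamped by licensed engineer: no → false
  zoning = R3: C1 == R3 is false
  front setback between 32 ft and 56 ft: 24 in [32, 56] is false
Combine:
[2.1] false OR true = true
[2] NOT true = false
[3] true → false = false
[4] false OR false = false
[root] false OR false OR false OR false = false
Overall: false → denied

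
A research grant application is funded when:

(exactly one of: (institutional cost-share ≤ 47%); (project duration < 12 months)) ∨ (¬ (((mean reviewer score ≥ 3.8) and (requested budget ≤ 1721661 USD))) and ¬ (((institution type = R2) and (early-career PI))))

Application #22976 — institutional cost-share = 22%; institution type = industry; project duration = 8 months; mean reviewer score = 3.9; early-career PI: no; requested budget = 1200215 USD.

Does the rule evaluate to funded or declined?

Atomic conditions:
  institutional cost-share ≤ 47%: 22 ≤ 47 is true
  project duration < 12 months: 8 < 12 is true
  mean reviewer score ≥ 3.8: 3.9 ≥ 3.8 is true
  requested budget ≤ 1721661 USD: 1200215 ≤ 1721661 is true
  institution type = R2: industry == R2 is false
  early-career PI: no → false
Combine:
[1] exactly-one(true, true) = false
[2.1.1] true AND true = true
[2.1] NOT true = false
[2.2.1] false AND false = false
[2.2] NOT false = true
[2] false AND true = false
[root] false OR false = false
Overall: false → declined

Declined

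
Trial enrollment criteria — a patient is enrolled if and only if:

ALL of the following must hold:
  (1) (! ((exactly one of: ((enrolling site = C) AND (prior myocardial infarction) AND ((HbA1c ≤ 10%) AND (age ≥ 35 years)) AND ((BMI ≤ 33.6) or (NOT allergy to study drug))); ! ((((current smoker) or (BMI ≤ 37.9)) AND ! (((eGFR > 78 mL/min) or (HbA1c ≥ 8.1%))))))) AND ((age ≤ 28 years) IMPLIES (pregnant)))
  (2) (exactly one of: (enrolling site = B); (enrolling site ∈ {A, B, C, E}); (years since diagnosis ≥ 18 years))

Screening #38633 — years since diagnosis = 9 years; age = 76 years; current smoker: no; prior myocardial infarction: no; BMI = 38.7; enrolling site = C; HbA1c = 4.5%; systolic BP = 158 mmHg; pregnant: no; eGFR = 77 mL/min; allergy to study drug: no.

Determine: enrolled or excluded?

Atomic conditions:
  enrolling site = C: C == C is true
  prior myocardial infarction: no → false
  HbA1c ≤ 10%: 4.5 ≤ 10 is true
  age ≥ 35 years: 76 ≥ 35 is true
  BMI ≤ 33.6: 38.7 ≤ 33.6 is false
  NOT allergy to study drug: no → true
  current smoker: no → false
  BMI ≤ 37.9: 38.7 ≤ 37.9 is false
  eGFR > 78 mL/min: 77 > 78 is false
  HbA1c ≥ 8.1%: 4.5 ≥ 8.1 is false
  age ≤ 28 years: 76 ≤ 28 is false
  pregnant: no → false
  enrolling site = B: C == B is false
  enrolling site ∈ {A, B, C, E}: C is in the set → true
  years since diagnosis ≥ 18 years: 9 ≥ 18 is false
Combine:
[1.1.1.1.3] true AND true = true
[1.1.1.1.4] false OR true = true
[1.1.1.1] true AND false AND true AND true = false
[1.1.1.2.1.1] false OR false = false
[1.1.1.2.1.2.1] false OR false = false
[1.1.1.2.1.2] NOT false = true
[1.1.1.2.1] false AND true = false
[1.1.1.2] NOT false = true
[1.1.1] exactly-one(false, true) = true
[1.1] NOT true = false
[1.2] false → false (antecedent false ⇒ implication holds) = true
[1] false AND true = false
[2] exactly-one(false, true, false) = true
[root] false AND true = false
Overall: false → excluded

Excluded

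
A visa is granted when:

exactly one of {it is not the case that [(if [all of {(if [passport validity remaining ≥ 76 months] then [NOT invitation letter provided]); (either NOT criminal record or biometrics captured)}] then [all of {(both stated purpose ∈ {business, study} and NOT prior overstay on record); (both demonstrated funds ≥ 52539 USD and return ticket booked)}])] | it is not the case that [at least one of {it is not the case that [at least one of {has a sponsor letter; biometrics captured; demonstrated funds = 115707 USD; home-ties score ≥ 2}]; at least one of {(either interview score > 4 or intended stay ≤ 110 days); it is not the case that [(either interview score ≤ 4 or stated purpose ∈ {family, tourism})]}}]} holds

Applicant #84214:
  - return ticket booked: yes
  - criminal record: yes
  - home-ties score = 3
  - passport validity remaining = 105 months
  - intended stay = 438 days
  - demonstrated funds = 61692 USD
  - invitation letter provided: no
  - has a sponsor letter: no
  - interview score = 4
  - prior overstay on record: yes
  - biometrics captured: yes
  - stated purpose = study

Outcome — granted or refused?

Atomic conditions:
  passport validity remaining ≥ 76 months: 105 ≥ 76 is true
  NOT invitation letter provided: no → true
  NOT criminal record: yes → false
  biometrics captured: yes → true
  stated purpose ∈ {business, study}: study is in the set → true
  NOT prior overstay on record: yes → false
  demonstrated funds ≥ 52539 USD: 61692 ≥ 52539 is true
  return ticket booked: yes → true
  has a sponsor letter: no → false
  demonstrated funds = 115707 USD: 61692 == 115707 is false
  home-ties score ≥ 2: 3 ≥ 2 is true
  interview score > 4: 4 > 4 is false
  intended stay ≤ 110 days: 438 ≤ 110 is false
  interview score ≤ 4: 4 ≤ 4 is true
  stated purpose ∈ {family, tourism}: study is not in the set → false
Combine:
[1.1.1.1] true → true = true
[1.1.1.2] false OR true = true
[1.1.1] true AND true = true
[1.1.2.1] true AND false = false
[1.1.2.2] true AND true = true
[1.1.2] false AND true = false
[1.1] true → false = false
[1] NOT false = true
[2.1.1.1] false OR true OR false OR true = true
[2.1.1] NOT true = false
[2.1.2.1] false OR false = false
[2.1.2.2.1] true OR false = true
[2.1.2.2] NOT true = false
[2.1.2] false OR false = false
[2.1] false OR false = false
[2] NOT false = true
[root] exactly-one(true, true) = false
Overall: false → refused

Refused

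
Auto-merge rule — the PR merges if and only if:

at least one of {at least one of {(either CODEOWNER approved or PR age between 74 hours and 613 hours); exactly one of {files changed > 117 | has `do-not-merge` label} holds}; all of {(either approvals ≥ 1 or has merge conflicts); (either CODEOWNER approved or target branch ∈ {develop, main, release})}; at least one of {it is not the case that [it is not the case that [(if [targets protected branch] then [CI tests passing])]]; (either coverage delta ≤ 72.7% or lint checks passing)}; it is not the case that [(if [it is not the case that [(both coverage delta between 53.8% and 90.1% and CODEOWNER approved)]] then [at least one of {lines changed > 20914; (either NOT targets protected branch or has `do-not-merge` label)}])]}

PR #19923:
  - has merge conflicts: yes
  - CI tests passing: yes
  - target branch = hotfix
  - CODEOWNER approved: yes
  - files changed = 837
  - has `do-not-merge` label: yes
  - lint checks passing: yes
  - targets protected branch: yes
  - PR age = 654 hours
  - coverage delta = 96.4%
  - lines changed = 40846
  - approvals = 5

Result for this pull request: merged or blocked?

Atomic conditions:
  CODEOWNER approved: yes → true
  PR age between 74 hours and 613 hours: 654 in [74, 613] is false
  files changed > 117: 837 > 117 is true
  has `do-not-merge` label: yes → true
  approvals ≥ 1: 5 ≥ 1 is true
  has merge conflicts: yes → true
  target branch ∈ {develop, main, release}: hotfix is not in the set → false
  targets protected branch: yes → true
  CI tests passing: yes → true
  coverage delta ≤ 72.7%: 96.4 ≤ 72.7 is false
  lint checks passing: yes → true
  coverage delta between 53.8% and 90.1%: 96.4 in [53.8, 90.1] is false
  lines changed > 20914: 40846 > 20914 is true
  NOT targets protected branch: yes → false
Combine:
[1.1] true OR false = true
[1.2] exactly-one(true, true) = false
[1] true OR false = true
[2.1] true OR true = true
[2.2] true OR false = true
[2] true AND true = true
[3.1.1.1] true → true = true
[3.1.1] NOT true = false
[3.1] NOT false = true
[3.2] false OR true = true
[3] true OR true = true
[4.1.1.1] false AND true = false
[4.1.1] NOT false = true
[4.1.2.2] false OR true = true
[4.1.2] true OR true = true
[4.1] true → true = true
[4] NOT true = false
[root] true OR true OR true OR false = true
Overall: true → merged

Merged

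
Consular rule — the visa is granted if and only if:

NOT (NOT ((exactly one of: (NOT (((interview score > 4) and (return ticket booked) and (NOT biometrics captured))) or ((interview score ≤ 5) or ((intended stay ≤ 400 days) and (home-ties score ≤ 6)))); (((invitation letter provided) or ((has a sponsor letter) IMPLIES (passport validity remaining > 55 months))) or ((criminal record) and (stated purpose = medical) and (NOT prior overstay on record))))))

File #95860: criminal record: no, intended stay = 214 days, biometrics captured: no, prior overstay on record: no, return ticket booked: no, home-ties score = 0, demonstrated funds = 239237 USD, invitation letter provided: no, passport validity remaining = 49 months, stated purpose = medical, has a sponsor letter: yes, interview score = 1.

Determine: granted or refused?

Atomic conditions:
  interview score > 4: 1 > 4 is false
  return ticket booked: no → false
  NOT biometrics captured: no → true
  interview score ≤ 5: 1 ≤ 5 is true
  intended stay ≤ 400 days: 214 ≤ 400 is true
  home-ties score ≤ 6: 0 ≤ 6 is true
  invitation letter provided: no → false
  has a sponsor letter: yes → true
  passport validity remaining > 55 months: 49 > 55 is false
  criminal record: no → false
  stated purpose = medical: medical == medical is true
  NOT prior overstay on record: no → true
Combine:
[1.1.1.1.1] false AND false AND true = false
[1.1.1.1] NOT false = true
[1.1.1.2.2] true AND true = true
[1.1.1.2] true OR true = true
[1.1.1] true OR true = true
[1.1.2.1.2] true → false = false
[1.1.2.1] false OR false = false
[1.1.2.2] false AND true AND true = false
[1.1.2] false OR false = false
[1.1] exactly-one(true, false) = true
[1] NOT true = false
[root] NOT false = true
Overall: true → granted

Granted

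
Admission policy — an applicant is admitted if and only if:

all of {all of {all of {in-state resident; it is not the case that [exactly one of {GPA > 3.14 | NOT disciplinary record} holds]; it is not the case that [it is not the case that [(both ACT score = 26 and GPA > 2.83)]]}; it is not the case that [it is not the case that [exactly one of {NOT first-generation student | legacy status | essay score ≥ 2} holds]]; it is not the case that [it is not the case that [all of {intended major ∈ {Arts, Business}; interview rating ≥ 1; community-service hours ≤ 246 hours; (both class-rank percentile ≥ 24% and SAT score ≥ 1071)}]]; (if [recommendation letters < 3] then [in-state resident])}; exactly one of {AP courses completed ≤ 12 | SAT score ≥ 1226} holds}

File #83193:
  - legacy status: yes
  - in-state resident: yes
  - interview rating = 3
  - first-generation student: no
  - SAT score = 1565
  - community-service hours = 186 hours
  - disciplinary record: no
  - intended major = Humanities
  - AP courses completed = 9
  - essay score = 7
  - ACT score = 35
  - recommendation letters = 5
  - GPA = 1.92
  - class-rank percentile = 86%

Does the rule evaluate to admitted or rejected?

Rejected

Atomic conditions:
  in-state resident: yes → true
  GPA > 3.14: 1.92 > 3.14 is false
  NOT disciplinary record: no → true
  ACT score = 26: 35 == 26 is false
  GPA > 2.83: 1.92 > 2.83 is false
  NOT first-generation student: no → true
  legacy status: yes → true
  essay score ≥ 2: 7 ≥ 2 is true
  intended major ∈ {Arts, Business}: Humanities is not in the set → false
  interview rating ≥ 1: 3 ≥ 1 is true
  community-service hours ≤ 246 hours: 186 ≤ 246 is true
  class-rank percentile ≥ 24%: 86 ≥ 24 is true
  SAT score ≥ 1071: 1565 ≥ 1071 is true
  recommendation letters < 3: 5 < 3 is false
  AP courses completed ≤ 12: 9 ≤ 12 is true
  SAT score ≥ 1226: 1565 ≥ 1226 is true
Combine:
[1.1.2.1] exactly-one(false, true) = true
[1.1.2] NOT true = false
[1.1.3.1.1] false AND false = false
[1.1.3.1] NOT false = true
[1.1.3] NOT true = false
[1.1] true AND false AND false = false
[1.2.1.1] exactly-one(true, true, true) = false
[1.2.1] NOT false = true
[1.2] NOT true = false
[1.3.1.1.4] true AND true = true
[1.3.1.1] false AND true AND true AND true = false
[1.3.1] NOT false = true
[1.3] NOT true = false
[1.4] false → true (antecedent false ⇒ implication holds) = true
[1] false AND false AND false AND true = false
[2] exactly-one(true, true) = false
[root] false AND false = false
Overall: false → rejected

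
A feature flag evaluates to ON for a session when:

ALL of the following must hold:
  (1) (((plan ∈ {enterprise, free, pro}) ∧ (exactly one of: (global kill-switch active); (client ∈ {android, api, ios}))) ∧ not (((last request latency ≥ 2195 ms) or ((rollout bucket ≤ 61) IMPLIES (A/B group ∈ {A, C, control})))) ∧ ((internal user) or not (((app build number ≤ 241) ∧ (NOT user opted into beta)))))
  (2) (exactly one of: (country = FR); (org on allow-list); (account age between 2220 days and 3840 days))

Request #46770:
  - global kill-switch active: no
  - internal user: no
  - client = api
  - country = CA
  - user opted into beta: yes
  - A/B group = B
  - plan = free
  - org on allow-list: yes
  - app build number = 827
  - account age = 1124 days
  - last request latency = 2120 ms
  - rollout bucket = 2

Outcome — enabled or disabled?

Atomic conditions:
  plan ∈ {enterprise, free, pro}: free is in the set → true
  global kill-switch active: no → false
  client ∈ {android, api, ios}: api is in the set → true
  last request latency ≥ 2195 ms: 2120 ≥ 2195 is false
  rollout bucket ≤ 61: 2 ≤ 61 is true
  A/B group ∈ {A, C, control}: B is not in the set → false
  internal user: no → false
  app build number ≤ 241: 827 ≤ 241 is false
  NOT user opted into beta: yes → false
  country = FR: CA == FR is false
  org on allow-list: yes → true
  account age between 2220 days and 3840 days: 1124 in [2220, 3840] is false
Combine:
[1.1.2] exactly-one(false, true) = true
[1.1] true AND true = true
[1.2.1.2] true → false = false
[1.2.1] false OR false = false
[1.2] NOT false = true
[1.3.2.1] false AND false = false
[1.3.2] NOT false = true
[1.3] false OR true = true
[1] true AND true AND true = true
[2] exactly-one(false, true, false) = true
[root] true AND true = true
Overall: true → enabled

Enabled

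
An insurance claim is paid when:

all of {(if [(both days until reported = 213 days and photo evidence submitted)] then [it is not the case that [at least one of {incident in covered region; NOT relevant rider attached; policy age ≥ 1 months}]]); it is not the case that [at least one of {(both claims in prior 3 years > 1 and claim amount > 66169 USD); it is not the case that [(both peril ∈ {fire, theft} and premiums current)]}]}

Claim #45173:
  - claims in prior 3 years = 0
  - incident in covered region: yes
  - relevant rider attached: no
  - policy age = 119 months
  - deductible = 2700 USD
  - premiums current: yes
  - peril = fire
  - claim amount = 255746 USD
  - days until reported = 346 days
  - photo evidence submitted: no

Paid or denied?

Atomic conditions:
  days until reported = 213 days: 346 == 213 is false
  photo evidence submitted: no → false
  incident in covered region: yes → true
  NOT relevant rider attached: no → true
  policy age ≥ 1 months: 119 ≥ 1 is true
  claims in prior 3 years > 1: 0 > 1 is false
  claim amount > 66169 USD: 255746 > 66169 is true
  peril ∈ {fire, theft}: fire is in the set → true
  premiums current: yes → true
Combine:
[1.1] false AND false = false
[1.2.1] true OR true OR true = true
[1.2] NOT true = false
[1] false → false (antecedent false ⇒ implication holds) = true
[2.1.1] false AND true = false
[2.1.2.1] true AND true = true
[2.1.2] NOT true = false
[2.1] false OR false = false
[2] NOT false = true
[root] true AND true = true
Overall: true → paid

Paid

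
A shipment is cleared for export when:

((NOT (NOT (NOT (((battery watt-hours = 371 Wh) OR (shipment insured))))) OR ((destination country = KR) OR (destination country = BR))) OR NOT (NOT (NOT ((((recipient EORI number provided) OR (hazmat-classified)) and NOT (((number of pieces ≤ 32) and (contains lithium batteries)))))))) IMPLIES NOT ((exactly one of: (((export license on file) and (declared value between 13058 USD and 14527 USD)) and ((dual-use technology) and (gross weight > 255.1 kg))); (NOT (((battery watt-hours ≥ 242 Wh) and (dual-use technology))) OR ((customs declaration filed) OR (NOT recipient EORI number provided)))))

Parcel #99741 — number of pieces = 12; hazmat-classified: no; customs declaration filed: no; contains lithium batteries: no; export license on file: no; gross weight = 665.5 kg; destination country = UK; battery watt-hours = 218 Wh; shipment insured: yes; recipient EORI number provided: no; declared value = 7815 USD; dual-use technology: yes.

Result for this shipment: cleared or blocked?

Atomic conditions:
  battery watt-hours = 371 Wh: 218 == 371 is false
  shipment insured: yes → true
  destination country = KR: UK == KR is false
  destination country = BR: UK == BR is false
  recipient EORI number provided: no → false
  hazmat-classified: no → false
  number of pieces ≤ 32: 12 ≤ 32 is true
  contains lithium batteries: no → false
  export license on file: no → false
  declared value between 13058 USD and 14527 USD: 7815 in [13058, 14527] is false
  dual-use technology: yes → true
  gross weight > 255.1 kg: 665.5 > 255.1 is true
  battery watt-hours ≥ 242 Wh: 218 ≥ 242 is false
  customs declaration filed: no → false
  NOT recipient EORI number provided: no → true
Combine:
[1.1.1.1.1.1] false OR true = true
[1.1.1.1.1] NOT true = false
[1.1.1.1] NOT false = true
[1.1.1] NOT true = false
[1.1.2] false OR false = false
[1.1] false OR false = false
[1.2.1.1.1.1] false OR false = false
[1.2.1.1.1.2.1] true AND false = false
[1.2.1.1.1.2] NOT false = true
[1.2.1.1.1] false AND true = false
[1.2.1.1] NOT false = true
[1.2.1] NOT true = false
[1.2] NOT false = true
[1] false OR true = true
[2.1.1.1] false AND false = false
[2.1.1.2] true AND true = true
[2.1.1] false AND true = false
[2.1.2.1.1] false AND true = false
[2.1.2.1] NOT false = true
[2.1.2.2] false OR true = true
[2.1.2] true OR true = true
[2.1] exactly-one(false, true) = true
[2] NOT true = false
[root] true → false = false
Overall: false → blocked

Blocked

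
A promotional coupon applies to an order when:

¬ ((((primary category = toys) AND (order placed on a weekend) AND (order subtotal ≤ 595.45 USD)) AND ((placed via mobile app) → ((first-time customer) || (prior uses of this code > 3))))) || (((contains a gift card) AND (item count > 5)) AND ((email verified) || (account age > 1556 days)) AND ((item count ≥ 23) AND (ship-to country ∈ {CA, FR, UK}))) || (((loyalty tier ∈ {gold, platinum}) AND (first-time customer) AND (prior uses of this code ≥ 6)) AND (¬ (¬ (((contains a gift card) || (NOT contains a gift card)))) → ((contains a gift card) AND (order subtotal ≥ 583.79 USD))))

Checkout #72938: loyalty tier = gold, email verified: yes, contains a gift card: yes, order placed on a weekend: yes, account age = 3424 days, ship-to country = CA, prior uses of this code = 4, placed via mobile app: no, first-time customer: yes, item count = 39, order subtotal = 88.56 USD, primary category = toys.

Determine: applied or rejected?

Applied

Atomic conditions:
  primary category = toys: toys == toys is true
  order placed on a weekend: yes → true
  order subtotal ≤ 595.45 USD: 88.56 ≤ 595.45 is true
  placed via mobile app: no → false
  first-time customer: yes → true
  prior uses of this code > 3: 4 > 3 is true
  contains a gift card: yes → true
  item count > 5: 39 > 5 is true
  email verified: yes → true
  account age > 1556 days: 3424 > 1556 is true
  item count ≥ 23: 39 ≥ 23 is true
  ship-to country ∈ {CA, FR, UK}: CA is in the set → true
  loyalty tier ∈ {gold, platinum}: gold is in the set → true
  prior uses of this code ≥ 6: 4 ≥ 6 is false
  NOT contains a gift card: yes → false
  order subtotal ≥ 583.79 USD: 88.56 ≥ 583.79 is false
Combine:
[1.1.1] true AND true AND true = true
[1.1.2.2] true OR true = true
[1.1.2] false → true (antecedent false ⇒ implication holds) = true
[1.1] true AND true = true
[1] NOT true = false
[2.1] true AND true = true
[2.2] true OR true = true
[2.3] true AND true = true
[2] true AND true AND true = true
[3.1] true AND true AND false = false
[3.2.1.1.1] true OR false = true
[3.2.1.1] NOT true = false
[3.2.1] NOT false = true
[3.2.2] true AND false = false
[3.2] true → false = false
[3] false AND false = false
[root] false OR true OR false = true
Overall: true → applied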